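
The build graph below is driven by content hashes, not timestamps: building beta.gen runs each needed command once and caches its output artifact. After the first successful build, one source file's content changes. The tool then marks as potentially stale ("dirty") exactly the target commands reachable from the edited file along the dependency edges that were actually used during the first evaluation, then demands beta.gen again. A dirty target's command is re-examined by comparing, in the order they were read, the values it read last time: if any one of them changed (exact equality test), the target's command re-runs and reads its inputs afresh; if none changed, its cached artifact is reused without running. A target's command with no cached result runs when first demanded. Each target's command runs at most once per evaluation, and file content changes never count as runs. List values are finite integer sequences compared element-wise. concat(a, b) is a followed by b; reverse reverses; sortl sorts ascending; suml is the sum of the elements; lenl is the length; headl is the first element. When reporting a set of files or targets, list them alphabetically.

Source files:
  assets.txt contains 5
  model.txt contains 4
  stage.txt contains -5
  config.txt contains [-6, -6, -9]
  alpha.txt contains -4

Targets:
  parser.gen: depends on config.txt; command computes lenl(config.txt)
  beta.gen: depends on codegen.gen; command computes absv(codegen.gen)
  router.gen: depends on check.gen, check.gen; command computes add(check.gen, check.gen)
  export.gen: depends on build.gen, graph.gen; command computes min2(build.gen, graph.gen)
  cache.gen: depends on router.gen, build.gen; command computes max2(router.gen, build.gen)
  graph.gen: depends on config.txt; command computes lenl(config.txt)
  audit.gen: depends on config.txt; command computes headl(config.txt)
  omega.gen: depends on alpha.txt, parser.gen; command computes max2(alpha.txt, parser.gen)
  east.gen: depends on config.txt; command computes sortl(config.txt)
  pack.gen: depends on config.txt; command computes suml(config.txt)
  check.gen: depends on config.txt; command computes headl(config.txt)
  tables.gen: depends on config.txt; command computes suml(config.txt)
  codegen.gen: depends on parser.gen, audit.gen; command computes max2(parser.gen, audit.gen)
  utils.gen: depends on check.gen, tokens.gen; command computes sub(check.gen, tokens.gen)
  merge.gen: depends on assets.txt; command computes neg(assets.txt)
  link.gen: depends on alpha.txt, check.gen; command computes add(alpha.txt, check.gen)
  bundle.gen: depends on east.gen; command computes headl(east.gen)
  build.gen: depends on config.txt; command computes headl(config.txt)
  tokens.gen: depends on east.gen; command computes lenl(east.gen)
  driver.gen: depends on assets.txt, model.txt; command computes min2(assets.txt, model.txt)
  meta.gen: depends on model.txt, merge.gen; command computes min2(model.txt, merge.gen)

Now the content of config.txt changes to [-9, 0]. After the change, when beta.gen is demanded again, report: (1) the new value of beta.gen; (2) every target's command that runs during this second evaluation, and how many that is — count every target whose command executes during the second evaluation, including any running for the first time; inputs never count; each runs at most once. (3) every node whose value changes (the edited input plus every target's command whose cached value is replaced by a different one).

beta.gen now evaluates to 2.
Run set: audit.gen, beta.gen, codegen.gen, parser.gen (4 run).
Changed values: audit.gen, beta.gen, codegen.gen, config.txt, parser.gen.

Initial pass — values computed on the first demand:
  audit.gen = headl([-6, -6, -9]) = -6
  parser.gen = lenl([-6, -6, -9]) = 3
  codegen.gen = max2(3, -6) = 3
  beta.gen = absv(3) = 3

Second demand — change propagation:
  audit.gen: re-runs because config.txt [-6, -6, -9]->[-9, 0]; new result -9.
  parser.gen: re-runs because config.txt [-6, -6, -9]->[-9, 0]; new result 2.
  codegen.gen: re-runs because parser.gen 3->2; audit.gen -6->-9; new result 2.
  beta.gen: re-runs because codegen.gen 3->2; new result 2.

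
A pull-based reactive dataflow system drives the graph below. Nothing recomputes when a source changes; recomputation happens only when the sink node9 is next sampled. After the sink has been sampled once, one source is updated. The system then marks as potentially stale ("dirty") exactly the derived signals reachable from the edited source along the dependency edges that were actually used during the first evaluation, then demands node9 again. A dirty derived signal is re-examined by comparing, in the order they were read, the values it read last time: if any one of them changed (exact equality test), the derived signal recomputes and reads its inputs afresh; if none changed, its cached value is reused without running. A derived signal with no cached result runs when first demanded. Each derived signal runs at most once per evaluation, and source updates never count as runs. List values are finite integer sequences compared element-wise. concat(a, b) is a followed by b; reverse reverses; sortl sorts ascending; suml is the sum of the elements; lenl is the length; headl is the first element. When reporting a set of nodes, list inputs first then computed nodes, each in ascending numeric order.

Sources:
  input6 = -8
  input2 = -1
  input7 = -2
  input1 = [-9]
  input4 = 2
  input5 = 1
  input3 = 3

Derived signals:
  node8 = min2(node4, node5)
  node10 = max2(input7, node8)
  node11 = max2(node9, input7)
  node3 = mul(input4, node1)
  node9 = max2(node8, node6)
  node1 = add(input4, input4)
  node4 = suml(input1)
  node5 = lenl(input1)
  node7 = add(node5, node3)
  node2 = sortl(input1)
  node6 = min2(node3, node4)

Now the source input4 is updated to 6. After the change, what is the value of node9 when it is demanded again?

New value of node9: -9.
Key observation: the change is absorbed at node6 — it re-runs but produces the same value, and the output's value is unchanged.

First evaluation (everything demanded from the output):
  node1 = add(2, 2) = 4
  node3 = mul(2, 4) = 8
  node4 = suml([-9]) = -9
  node5 = lenl([-9]) = 1
  node6 = min2(8, -9) = -9
  node8 = min2(-9, 1) = -9
  node9 = max2(-9, -9) = -9

Propagation after the edit:
  node1: runs — input4 2->6; input4 2->6; result 12.
  node3: runs — input4 2->6; node1 4->12; result 72.
  node6: runs — node3 8->72; result -9 (same value as before).
  node9: checked — values it read are unchanged (node8 unchanged, node6 unchanged); reused cached -9 without running.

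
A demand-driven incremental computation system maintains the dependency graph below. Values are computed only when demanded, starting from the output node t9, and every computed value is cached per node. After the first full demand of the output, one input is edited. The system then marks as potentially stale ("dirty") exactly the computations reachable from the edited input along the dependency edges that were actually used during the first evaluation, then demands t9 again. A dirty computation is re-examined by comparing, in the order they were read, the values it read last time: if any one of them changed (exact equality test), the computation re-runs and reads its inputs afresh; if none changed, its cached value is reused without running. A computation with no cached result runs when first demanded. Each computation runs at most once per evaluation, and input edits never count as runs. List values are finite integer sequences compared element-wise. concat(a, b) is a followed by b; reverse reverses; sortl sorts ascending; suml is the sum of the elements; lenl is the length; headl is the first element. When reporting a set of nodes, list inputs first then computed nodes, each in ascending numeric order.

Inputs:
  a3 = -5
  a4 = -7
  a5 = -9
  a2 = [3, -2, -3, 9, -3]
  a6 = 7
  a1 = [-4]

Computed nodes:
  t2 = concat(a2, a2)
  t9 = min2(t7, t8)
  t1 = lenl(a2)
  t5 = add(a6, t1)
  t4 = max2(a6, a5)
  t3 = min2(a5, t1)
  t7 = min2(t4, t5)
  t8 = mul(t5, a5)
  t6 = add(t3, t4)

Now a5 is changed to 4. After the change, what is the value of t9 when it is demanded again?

New value of t9: 7.
Key observation: the cutoff stops propagation at t7 — its inputs' values are unchanged, so it reuses its cache.

First evaluation (everything demanded from the output):
  t1 = lenl([3, -2, -3, 9, -3]) = 5
  t4 = max2(7, -9) = 7
  t5 = add(7, 5) = 12
  t7 = min2(7, 12) = 7
  t8 = mul(12, -9) = -108
  t9 = min2(7, -108) = -108

Propagation after the edit:
  t4: runs — a5 -9->4; result 7 (same value as before).
  t7: checked — values it read are unchanged (t4 unchanged, t5 unchanged); reused cached 7 without running.
  t8: runs — a5 -9->4; result 48.
  t9: runs — t8 -108->48; result 7.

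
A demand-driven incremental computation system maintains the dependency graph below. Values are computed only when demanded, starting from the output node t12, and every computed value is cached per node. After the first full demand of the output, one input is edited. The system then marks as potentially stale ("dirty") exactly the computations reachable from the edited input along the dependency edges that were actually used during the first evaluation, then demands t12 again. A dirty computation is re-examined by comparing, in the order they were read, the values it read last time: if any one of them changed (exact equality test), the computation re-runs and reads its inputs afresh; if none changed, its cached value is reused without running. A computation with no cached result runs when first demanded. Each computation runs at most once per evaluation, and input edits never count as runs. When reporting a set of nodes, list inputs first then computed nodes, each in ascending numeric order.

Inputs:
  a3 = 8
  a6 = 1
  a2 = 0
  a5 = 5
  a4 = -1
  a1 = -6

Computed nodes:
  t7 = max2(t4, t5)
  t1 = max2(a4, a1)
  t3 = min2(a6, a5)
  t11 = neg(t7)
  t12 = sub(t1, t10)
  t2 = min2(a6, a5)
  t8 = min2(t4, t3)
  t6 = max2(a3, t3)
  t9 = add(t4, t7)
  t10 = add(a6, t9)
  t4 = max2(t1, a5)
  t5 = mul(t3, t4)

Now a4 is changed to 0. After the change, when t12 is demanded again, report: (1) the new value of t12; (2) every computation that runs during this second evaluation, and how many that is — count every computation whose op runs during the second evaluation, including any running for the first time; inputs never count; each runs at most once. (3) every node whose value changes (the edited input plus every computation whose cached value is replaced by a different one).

First evaluation (everything demanded from the output):
  t1 = max2(-1, -6) = -1
  t3 = min2(1, 5) = 1
  t4 = max2(-1, 5) = 5
  t5 = mul(1, 5) = 5
  t7 = max2(5, 5) = 5
  t9 = add(5, 5) = 10
  t10 = add(1, 10) = 11
  t12 = sub(-1, 11) = -12

Propagation after the edit:
  t1: runs — a4 -1->0; result 0.
  t4: runs — t1 -1->0; result 5 (same value as before).
  t5: checked — values it read are unchanged (t3 unchanged, t4 unchanged); reused cached 5 without running.
  t7: checked — values it read are unchanged (t4 unchanged, t5 unchanged); reused cached 5 without running.
  t9: checked — values it read are unchanged (t4 unchanged, t7 unchanged); reused cached 10 without running.
  t10: checked — values it read are unchanged (a6 unchanged, t9 unchanged); reused cached 11 without running.
  t12: runs — t1 -1->0; result -11.

Key observation: the cutoff stops propagation at t5 — its inputs' values are unchanged, so it reuses its cache.

New value of t12: -11.
Computations that run: t1, t4, t12 — 3 in total.
Values that change: a4, t1, t12.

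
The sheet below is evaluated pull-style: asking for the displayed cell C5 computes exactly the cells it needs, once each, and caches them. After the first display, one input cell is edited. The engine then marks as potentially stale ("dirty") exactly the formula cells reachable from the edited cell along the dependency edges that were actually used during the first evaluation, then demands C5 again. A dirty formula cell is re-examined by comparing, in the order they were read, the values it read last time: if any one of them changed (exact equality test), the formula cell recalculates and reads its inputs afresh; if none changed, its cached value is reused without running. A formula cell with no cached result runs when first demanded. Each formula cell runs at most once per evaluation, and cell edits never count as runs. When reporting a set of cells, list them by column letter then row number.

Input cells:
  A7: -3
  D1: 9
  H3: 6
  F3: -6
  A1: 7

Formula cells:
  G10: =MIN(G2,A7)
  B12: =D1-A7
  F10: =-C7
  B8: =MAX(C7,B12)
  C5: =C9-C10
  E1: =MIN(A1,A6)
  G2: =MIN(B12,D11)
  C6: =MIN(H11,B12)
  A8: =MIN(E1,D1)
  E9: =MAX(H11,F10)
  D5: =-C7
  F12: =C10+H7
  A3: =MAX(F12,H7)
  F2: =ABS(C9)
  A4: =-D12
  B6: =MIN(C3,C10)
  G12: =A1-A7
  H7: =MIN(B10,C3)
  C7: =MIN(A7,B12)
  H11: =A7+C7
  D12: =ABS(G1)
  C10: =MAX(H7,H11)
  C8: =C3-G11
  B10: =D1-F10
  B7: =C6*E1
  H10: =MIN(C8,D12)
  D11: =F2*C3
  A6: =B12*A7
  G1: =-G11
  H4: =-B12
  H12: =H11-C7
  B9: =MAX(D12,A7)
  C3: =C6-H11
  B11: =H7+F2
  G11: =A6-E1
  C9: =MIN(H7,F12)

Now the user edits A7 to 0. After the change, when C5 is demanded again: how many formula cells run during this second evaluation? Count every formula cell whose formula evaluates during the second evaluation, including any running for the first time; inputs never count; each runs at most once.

First demand of the output computes:
  B12 = 9 - -3 = 12
  C7 = MIN(-3, 12) = -3
  F10 = -(-3) = 3
  B10 = 9 - 3 = 6
  H11 = -3 + -3 = -6
  C6 = MIN(-6, 12) = -6
  C3 = -6 - -6 = 0
  H7 = MIN(6, 0) = 0
  C10 = MAX(0, -6) = 0
  F12 = 0 + 0 = 0
  C9 = MIN(0, 0) = 0
  C5 = 0 - 0 = 0

After the edit, cleaning proceeds:
  B12: a read changed (A7 -3->0) — executes, giving 9.
  C7: a read changed (A7 -3->0; B12 12->9) — executes, giving 0.
  F10: a read changed (C7 -3->0) — executes, giving 0.
  B10: a read changed (F10 3->0) — executes, giving 9.
  H11: a read changed (A7 -3->0; C7 -3->0) — executes, giving 0.
  C6: a read changed (H11 -6->0; B12 12->9) — executes, giving 0.
  C3: a read changed (C6 -6->0; H11 -6->0) — executes, giving 0 — identical to its old value.
  H7: a read changed (B10 6->9) — executes, giving 0 — identical to its old value.
  C10: a read changed (H11 -6->0) — executes, giving 0 — identical to its old value.
  F12: dirty, but its reads are unchanged (C10 unchanged, H7 unchanged); cached 0 stands.
  C9: dirty, but its reads are unchanged (H7 unchanged, F12 unchanged); cached 0 stands.
  C5: dirty, but its reads are unchanged (C9 unchanged, C10 unchanged); cached 0 stands.

Note where the cutoff bites: F12 is checked, finds nothing changed, and keeps its cache.

9 formula cells run: B10, B12, C3, C6, C7, C10, F10, H7, H11.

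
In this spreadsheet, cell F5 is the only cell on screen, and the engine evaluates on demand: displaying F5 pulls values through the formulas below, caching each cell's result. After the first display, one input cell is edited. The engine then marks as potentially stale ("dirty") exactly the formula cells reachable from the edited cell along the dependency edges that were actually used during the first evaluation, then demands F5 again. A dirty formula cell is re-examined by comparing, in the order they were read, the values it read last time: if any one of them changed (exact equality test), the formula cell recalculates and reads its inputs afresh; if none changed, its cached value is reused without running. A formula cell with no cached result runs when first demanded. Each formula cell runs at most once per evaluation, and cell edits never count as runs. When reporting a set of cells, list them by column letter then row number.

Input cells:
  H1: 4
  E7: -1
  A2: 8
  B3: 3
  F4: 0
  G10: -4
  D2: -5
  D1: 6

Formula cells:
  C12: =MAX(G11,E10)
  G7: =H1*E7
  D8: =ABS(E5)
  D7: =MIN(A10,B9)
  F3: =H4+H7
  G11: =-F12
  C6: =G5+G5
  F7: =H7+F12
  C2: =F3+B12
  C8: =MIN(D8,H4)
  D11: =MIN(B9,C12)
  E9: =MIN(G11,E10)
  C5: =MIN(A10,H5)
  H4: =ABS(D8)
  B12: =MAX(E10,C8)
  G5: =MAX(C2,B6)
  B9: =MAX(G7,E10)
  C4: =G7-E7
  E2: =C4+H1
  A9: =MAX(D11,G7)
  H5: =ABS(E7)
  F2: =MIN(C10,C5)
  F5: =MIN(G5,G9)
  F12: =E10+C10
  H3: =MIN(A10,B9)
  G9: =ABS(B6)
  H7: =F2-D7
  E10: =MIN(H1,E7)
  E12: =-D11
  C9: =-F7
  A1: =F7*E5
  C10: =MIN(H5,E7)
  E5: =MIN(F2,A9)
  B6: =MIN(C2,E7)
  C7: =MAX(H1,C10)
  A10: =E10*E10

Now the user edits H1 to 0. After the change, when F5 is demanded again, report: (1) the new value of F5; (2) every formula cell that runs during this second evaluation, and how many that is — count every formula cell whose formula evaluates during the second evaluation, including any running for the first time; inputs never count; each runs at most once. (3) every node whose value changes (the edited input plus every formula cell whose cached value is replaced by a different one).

Initial pass — values computed on the first demand:
  E10 = MIN(4, -1) = -1
  A10 = -1 * -1 = 1
  G7 = 4 * -1 = -4
  B9 = MAX(-4, -1) = -1
  D7 = MIN(1, -1) = -1
  H5 = ABS(-1) = 1
  C5 = MIN(1, 1) = 1
  C10 = MIN(1, -1) = -1
  F2 = MIN(-1, 1) = -1
  F12 = -1 + -1 = -2
  G11 = -(-2) = 2
  C12 = MAX(2, -1) = 2
  D11 = MIN(-1, 2) = -1
  A9 = MAX(-1, -4) = -1
  E5 = MIN(-1, -1) = -1
  D8 = ABS(-1) = 1
  H4 = ABS(1) = 1
  C8 = MIN(1, 1) = 1
  B12 = MAX(-1, 1) = 1
  H7 = -1 - -1 = 0
  F3 = 1 + 0 = 1
  C2 = 1 + 1 = 2
  B6 = MIN(2, -1) = -1
  G5 = MAX(2, -1) = 2
  G9 = ABS(-1) = 1
  F5 = MIN(2, 1) = 1

Second demand — change propagation:
  E10: re-runs because H1 4->0; new result -1 (unchanged).
  A10: re-examined; everything it read last time is the same (E10 unchanged, E10 unchanged) — cache 1 kept, no run.
  C5: re-examined; everything it read last time is the same (A10 unchanged, H5 unchanged) — cache 1 kept, no run.
  F2: re-examined; everything it read last time is the same (C10 unchanged, C5 unchanged) — cache -1 kept, no run.
  F12: re-examined; everything it read last time is the same (E10 unchanged, C10 unchanged) — cache -2 kept, no run.
  G7: re-runs because H1 4->0; new result 0.
  B9: re-runs because G7 -4->0; new result 0.
  D7: re-runs because B9 -1->0; new result 0.
  G11: re-examined; everything it read last time is the same (F12 unchanged) — cache 2 kept, no run.
  C12: re-examined; everything it read last time is the same (G11 unchanged, E10 unchanged) — cache 2 kept, no run.
  D11: re-runs because B9 -1->0; new result 0.
  A9: re-runs because D11 -1->0; G7 -4->0; new result 0.
  E5: re-runs because A9 -1->0; new result -1 (unchanged).
  D8: re-examined; everything it read last time is the same (E5 unchanged) — cache 1 kept, no run.
  H4: re-examined; everything it read last time is the same (D8 unchanged) — cache 1 kept, no run.
  C8: re-examined; everything it read last time is the same (D8 unchanged, H4 unchanged) — cache 1 kept, no run.
  B12: re-examined; everything it read last time is the same (E10 unchanged, C8 unchanged) — cache 1 kept, no run.
  H7: re-runs because D7 -1->0; new result -1.
  F3: re-runs because H7 0->-1; new result 0.
  C2: re-runs because F3 1->0; new result 1.
  B6: re-runs because C2 2->1; new result -1 (unchanged).
  G5: re-runs because C2 2->1; new result 1.
  G9: re-examined; everything it read last time is the same (B6 unchanged) — cache 1 kept, no run.
  F5: re-runs because G5 2->1; new result 1 (unchanged).

The important point: at A10 every value read last time is unchanged, so the dirty flag clears without a run.

F5 now evaluates to 1.
Run set: A9, B6, B9, C2, D7, D11, E5, E10, F3, F5, G5, G7, H7 (13 run).
Changed values: A9, B9, C2, D7, D11, F3, G5, G7, H1, H7.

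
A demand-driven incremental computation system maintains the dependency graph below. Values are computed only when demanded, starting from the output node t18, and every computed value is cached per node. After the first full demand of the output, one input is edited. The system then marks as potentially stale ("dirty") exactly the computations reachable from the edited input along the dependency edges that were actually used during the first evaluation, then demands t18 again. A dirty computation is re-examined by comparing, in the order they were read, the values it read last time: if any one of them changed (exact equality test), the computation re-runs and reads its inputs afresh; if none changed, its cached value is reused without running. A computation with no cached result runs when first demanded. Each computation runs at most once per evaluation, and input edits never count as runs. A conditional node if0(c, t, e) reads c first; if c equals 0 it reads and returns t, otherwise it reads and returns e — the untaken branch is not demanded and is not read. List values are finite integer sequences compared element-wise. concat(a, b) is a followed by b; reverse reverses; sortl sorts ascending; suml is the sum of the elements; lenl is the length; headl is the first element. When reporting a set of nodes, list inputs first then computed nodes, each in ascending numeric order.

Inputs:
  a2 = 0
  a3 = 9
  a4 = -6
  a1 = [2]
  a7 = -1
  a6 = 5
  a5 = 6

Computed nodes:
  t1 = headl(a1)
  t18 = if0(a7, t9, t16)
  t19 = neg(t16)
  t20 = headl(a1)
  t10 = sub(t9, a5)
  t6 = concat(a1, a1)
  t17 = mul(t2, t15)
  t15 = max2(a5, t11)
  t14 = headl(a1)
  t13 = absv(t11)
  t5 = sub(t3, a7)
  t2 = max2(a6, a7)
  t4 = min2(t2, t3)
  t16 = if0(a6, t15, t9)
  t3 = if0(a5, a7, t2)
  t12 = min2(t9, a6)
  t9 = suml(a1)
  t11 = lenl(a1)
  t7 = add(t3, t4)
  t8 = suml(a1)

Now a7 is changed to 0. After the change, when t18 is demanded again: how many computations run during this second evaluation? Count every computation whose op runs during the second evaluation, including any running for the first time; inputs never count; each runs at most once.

Computations that run: t18 — 1 in total.

First evaluation (everything demanded from the output):
  t9 = suml([2]) = 2
  t16 = if0(a6=5 -> else branch t9) = 2
  t18 = if0(a7=-1 -> else branch t16) = 2

Propagation after the edit:
  t18: runs — a7 -1->0; result 2 (same value as before).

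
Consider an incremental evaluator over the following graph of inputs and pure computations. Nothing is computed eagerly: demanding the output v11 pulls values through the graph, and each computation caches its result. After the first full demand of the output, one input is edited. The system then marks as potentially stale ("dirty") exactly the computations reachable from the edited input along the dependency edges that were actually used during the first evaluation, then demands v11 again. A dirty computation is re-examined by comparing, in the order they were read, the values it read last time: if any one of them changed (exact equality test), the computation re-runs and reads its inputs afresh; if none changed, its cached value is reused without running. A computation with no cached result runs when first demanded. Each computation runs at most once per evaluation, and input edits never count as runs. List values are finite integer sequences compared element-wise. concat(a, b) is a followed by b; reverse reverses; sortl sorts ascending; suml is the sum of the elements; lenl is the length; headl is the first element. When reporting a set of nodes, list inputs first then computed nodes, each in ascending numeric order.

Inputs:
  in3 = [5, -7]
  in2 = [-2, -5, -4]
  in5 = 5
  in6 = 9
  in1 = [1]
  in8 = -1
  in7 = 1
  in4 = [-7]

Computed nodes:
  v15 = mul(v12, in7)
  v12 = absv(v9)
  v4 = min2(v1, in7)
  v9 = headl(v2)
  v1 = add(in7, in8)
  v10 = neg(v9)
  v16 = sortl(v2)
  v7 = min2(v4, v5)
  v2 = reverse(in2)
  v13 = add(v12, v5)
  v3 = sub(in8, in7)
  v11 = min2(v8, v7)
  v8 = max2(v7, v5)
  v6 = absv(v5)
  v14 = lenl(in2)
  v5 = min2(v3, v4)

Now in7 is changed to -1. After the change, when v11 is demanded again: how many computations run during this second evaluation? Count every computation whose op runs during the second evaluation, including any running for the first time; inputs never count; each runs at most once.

Initial pass — values computed on the first demand:
  v1 = add(1, -1) = 0
  v3 = sub(-1, 1) = -2
  v4 = min2(0, 1) = 0
  v5 = min2(-2, 0) = -2
  v7 = min2(0, -2) = -2
  v8 = max2(-2, -2) = -2
  v11 = min2(-2, -2) = -2

Second demand — change propagation:
  v1: re-runs because in7 1->-1; new result -2.
  v3: re-runs because in7 1->-1; new result 0.
  v4: re-runs because v1 0->-2; in7 1->-1; new result -2.
  v5: re-runs because v3 -2->0; v4 0->-2; new result -2 (unchanged).
  v7: re-runs because v4 0->-2; new result -2 (unchanged).
  v8: re-examined; everything it read last time is the same (v7 unchanged, v5 unchanged) — cache -2 kept, no run.
  v11: re-examined; everything it read last time is the same (v8 unchanged, v7 unchanged) — cache -2 kept, no run.

The important point: at v8 every value read last time is unchanged, so the dirty flag clears without a run.

Run set: v1, v3, v4, v5, v7 (5 run).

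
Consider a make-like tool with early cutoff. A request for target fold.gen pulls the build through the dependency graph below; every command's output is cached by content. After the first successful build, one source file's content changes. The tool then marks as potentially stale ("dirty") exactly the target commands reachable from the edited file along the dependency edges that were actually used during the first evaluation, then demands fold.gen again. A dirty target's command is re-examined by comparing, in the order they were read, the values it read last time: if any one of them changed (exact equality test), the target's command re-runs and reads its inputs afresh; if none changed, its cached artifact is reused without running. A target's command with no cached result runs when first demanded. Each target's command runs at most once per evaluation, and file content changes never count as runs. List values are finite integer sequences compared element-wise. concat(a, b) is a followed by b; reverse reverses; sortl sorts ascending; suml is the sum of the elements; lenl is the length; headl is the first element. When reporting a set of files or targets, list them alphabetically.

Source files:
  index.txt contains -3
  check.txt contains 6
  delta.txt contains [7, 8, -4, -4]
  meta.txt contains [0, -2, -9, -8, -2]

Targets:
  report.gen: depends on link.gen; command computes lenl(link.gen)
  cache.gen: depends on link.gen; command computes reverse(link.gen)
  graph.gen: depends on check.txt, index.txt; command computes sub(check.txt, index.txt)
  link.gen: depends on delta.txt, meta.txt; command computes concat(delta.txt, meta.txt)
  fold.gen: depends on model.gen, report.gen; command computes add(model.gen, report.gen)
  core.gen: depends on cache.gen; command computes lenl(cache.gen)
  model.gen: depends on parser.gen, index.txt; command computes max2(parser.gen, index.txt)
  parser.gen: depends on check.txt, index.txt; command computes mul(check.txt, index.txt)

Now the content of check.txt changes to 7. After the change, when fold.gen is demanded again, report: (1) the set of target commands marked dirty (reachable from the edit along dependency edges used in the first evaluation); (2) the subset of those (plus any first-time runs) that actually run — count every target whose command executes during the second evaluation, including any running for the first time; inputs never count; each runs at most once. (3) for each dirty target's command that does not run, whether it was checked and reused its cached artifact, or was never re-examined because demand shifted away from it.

First demand of the output computes:
  link.gen = concat([7, 8, -4, -4], [0, -2, -9, -8, -2]) = [7, 8, -4, -4, 0, -2, -9, -8, -2]
  parser.gen = mul(6, -3) = -18
  model.gen = max2(-18, -3) = -3
  report.gen = lenl([7, 8, -4, -4, 0, -2, -9, -8, -2]) = 9
  fold.gen = add(-3, 9) = 6

After the edit, cleaning proceeds:
  parser.gen: a read changed (check.txt 6->7) — executes, giving -21.
  model.gen: a read changed (parser.gen -18->-21) — executes, giving -3 — identical to its old value.
  fold.gen: dirty, but its reads are unchanged (model.gen unchanged, report.gen unchanged); cached 6 stands.

Note the absorption at model.gen: it re-runs yet its value is the same, leaving the output's value untouched.

The edit dirties: fold.gen, model.gen, parser.gen.
2 target commands run: model.gen, parser.gen.
Cache hits after checking: fold.gen.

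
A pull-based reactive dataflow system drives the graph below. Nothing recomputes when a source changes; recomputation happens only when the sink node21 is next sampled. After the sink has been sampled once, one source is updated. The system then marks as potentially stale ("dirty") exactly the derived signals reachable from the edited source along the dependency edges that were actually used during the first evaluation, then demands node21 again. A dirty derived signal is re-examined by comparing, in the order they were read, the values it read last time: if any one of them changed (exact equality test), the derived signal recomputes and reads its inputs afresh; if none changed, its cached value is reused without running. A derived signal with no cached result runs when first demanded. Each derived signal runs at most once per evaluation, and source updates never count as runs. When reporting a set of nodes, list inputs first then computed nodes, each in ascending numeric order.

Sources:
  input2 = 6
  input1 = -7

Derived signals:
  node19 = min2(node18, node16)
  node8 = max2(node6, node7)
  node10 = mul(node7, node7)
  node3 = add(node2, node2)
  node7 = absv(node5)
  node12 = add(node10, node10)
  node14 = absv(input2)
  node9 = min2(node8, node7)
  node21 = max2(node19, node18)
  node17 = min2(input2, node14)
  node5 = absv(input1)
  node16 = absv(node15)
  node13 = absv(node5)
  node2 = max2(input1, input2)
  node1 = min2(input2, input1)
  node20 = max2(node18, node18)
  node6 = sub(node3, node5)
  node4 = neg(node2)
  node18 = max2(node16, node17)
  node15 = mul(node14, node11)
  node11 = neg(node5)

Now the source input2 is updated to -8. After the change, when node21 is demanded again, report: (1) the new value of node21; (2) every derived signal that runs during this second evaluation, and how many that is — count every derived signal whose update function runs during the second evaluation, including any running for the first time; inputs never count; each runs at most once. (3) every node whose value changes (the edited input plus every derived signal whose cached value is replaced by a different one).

New value of node21: 56.
Derived signals that run: node14, node15, node16, node17, node18, node19, node21 — 7 in total.
Values that change: input2, node14, node15, node16, node17, node18, node19, node21.

First evaluation (everything demanded from the output):
  node5 = absv(-7) = 7
  node11 = neg(7) = -7
  node14 = absv(6) = 6
  node15 = mul(6, -7) = -42
  node16 = absv(-42) = 42
  node17 = min2(6, 6) = 6
  node18 = max2(42, 6) = 42
  node19 = min2(42, 42) = 42
  node21 = max2(42, 42) = 42

Propagation after the edit:
  node14: runs — input2 6->-8; result 8.
  node15: runs — node14 6->8; result -56.
  node16: runs — node15 -42->-56; result 56.
  node17: runs — input2 6->-8; node14 6->8; result -8.
  node18: runs — node16 42->56; node17 6->-8; result 56.
  node19: runs — node18 42->56; node16 42->56; result 56.
  node21: runs — node19 42->56; node18 42->56; result 56.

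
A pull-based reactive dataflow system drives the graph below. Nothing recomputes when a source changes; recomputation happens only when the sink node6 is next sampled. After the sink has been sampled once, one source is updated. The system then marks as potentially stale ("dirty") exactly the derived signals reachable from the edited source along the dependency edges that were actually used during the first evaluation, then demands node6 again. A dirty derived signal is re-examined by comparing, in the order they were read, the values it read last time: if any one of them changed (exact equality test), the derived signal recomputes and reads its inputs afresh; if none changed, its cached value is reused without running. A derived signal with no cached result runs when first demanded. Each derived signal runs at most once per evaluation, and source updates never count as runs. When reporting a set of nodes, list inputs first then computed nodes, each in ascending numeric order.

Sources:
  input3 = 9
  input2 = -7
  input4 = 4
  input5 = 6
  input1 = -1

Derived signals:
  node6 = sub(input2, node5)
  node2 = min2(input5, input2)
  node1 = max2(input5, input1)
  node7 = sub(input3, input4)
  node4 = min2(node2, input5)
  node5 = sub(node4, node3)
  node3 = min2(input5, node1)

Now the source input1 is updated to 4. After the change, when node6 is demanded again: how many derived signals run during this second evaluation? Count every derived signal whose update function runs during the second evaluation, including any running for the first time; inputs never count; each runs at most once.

Derived signals that run: node1 — 1 in total.
Key observation: the change is absorbed at node1 — it re-runs but produces the same value, and the output's value is unchanged.

First evaluation (everything demanded from the output):
  node1 = max2(6, -1) = 6
  node2 = min2(6, -7) = -7
  node3 = min2(6, 6) = 6
  node4 = min2(-7, 6) = -7
  node5 = sub(-7, 6) = -13
  node6 = sub(-7, -13) = 6

Propagation after the edit:
  node1: runs — input1 -1->4; result 6 (same value as before).
  node3: checked — values it read are unchanged (input5 unchanged, node1 unchanged); reused cached 6 without running.
  node5: checked — values it read are unchanged (node4 unchanged, node3 unchanged); reused cached -13 without running.
  node6: checked — values it read are unchanged (input2 unchanged, node5 unchanged); reused cached 6 without running.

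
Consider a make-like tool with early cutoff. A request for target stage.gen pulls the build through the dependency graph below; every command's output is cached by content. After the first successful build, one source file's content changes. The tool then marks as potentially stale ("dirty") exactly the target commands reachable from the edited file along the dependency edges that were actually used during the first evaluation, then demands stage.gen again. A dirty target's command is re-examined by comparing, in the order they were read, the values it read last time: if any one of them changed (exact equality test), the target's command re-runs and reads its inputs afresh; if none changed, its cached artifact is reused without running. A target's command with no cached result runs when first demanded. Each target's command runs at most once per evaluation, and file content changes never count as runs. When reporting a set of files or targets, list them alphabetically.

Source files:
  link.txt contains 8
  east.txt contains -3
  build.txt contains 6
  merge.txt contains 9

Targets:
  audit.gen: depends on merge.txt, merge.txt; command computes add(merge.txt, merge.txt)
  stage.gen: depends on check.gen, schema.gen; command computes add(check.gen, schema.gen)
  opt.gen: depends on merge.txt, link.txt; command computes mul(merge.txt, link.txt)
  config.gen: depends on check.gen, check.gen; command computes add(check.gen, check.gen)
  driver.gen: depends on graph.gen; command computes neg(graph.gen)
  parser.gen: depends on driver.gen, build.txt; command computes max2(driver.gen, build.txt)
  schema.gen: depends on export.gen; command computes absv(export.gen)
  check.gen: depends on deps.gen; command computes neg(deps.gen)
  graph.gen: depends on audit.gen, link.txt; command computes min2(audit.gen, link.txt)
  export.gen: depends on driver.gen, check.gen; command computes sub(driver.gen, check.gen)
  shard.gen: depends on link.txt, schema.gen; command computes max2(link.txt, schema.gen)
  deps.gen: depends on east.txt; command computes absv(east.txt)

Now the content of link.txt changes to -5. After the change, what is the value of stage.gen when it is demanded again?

Demanding stage.gen again yields 5.

First demand of the output computes:
  audit.gen = add(9, 9) = 18
  deps.gen = absv(-3) = 3
  check.gen = neg(3) = -3
  graph.gen = min2(18, 8) = 8
  driver.gen = neg(8) = -8
  export.gen = sub(-8, -3) = -5
  schema.gen = absv(-5) = 5
  stage.gen = add(-3, 5) = 2

After the edit, cleaning proceeds:
  graph.gen: a read changed (link.txt 8->-5) — executes, giving -5.
  driver.gen: a read changed (graph.gen 8->-5) — executes, giving 5.
  export.gen: a read changed (driver.gen -8->5) — executes, giving 8.
  schema.gen: a read changed (export.gen -5->8) — executes, giving 8.
  stage.gen: a read changed (schema.gen 5->8) — executes, giving 5.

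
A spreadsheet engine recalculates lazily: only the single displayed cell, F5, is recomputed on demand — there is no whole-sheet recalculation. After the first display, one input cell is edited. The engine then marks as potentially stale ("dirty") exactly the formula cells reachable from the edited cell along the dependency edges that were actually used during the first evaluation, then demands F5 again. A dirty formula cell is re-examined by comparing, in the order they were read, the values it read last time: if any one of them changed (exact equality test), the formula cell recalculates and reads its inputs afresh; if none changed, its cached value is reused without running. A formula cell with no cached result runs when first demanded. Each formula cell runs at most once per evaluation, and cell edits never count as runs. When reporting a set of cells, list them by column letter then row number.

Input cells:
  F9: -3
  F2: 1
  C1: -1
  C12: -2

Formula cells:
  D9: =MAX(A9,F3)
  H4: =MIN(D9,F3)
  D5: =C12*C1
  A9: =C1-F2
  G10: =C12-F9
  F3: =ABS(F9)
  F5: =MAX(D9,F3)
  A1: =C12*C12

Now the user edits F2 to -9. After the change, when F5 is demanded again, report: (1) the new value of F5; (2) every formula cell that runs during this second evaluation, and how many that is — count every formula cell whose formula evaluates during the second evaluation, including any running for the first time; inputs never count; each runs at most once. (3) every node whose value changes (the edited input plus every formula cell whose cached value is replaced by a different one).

First evaluation (everything demanded from the output):
  A9 = -1 - 1 = -2
  F3 = ABS(-3) = 3
  D9 = MAX(-2, 3) = 3
  F5 = MAX(3, 3) = 3

Propagation after the edit:
  A9: runs — F2 1->-9; result 8.
  D9: runs — A9 -2->8; result 8.
  F5: runs — D9 3->8; result 8.

New value of F5: 8.
Formula cells that run: A9, D9, F5 — 3 in total.
Values that change: A9, D9, F2, F5.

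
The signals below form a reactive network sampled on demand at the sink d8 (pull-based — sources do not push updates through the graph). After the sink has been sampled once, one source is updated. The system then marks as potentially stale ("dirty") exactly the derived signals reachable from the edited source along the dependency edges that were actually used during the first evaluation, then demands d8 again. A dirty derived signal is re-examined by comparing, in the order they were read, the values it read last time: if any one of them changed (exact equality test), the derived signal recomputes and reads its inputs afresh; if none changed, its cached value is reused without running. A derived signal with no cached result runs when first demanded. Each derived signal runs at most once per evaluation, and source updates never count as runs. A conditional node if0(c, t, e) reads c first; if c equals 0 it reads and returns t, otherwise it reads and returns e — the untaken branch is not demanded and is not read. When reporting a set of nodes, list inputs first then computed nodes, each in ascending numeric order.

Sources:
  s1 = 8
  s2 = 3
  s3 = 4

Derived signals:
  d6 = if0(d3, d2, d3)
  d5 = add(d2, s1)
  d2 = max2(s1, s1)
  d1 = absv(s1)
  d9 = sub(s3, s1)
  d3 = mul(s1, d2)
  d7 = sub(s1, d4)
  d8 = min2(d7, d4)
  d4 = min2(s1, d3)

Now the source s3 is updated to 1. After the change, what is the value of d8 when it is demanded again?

d8 now evaluates to 0.
The important point: nothing the output needs ever reads s3, so the edit is invisible to it.

Initial pass — values computed on the first demand:
  d2 = max2(8, 8) = 8
  d3 = mul(8, 8) = 64
  d4 = min2(8, 64) = 8
  d7 = sub(8, 8) = 0
  d8 = min2(0, 8) = 0

Second demand — change propagation:
  no demanded computation ever read s3, so the edit dirties nothing and nothing runs.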